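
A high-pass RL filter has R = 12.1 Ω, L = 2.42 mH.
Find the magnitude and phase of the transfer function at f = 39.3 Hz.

Step 1 — Angular frequency: ω = 2π·39.3 = 246.9 rad/s.
Step 2 — Transfer function: H(jω) = jωL/(R + jωL).
Step 3 — Numerator jωL = j·0.5976; denominator R + jωL = 12.1 + j0.5976.
Step 4 — H = 0.002433 + j0.04927.
Step 5 — Magnitude: |H| = 0.04933 (-26.1 dB); phase: φ = 87.2°.

|H| = 0.04933 (-26.1 dB), φ = 87.2°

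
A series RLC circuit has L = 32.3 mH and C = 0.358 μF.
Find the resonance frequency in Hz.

Step 1 — Resonance condition Im(Z)=0 gives ω₀ = 1/√(LC).
Step 2 — ω₀ = 1/√(0.0323·3.58e-07) = 9299 rad/s.
Step 3 — f₀ = ω₀/(2π) = 1480 Hz.

f₀ = 1480 Hz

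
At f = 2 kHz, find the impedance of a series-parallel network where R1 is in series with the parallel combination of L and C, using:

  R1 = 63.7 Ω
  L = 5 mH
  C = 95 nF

Step 1 — Angular frequency: ω = 2π·f = 2π·2000 = 1.257e+04 rad/s.
Step 2 — Component impedances:
  R1: Z = R = 63.7 Ω
  L: Z = jωL = j·1.257e+04·0.005 = 0 + j62.83 Ω
  C: Z = 1/(jωC) = -j/(ω·C) = 0 - j837.7 Ω
Step 3 — Parallel branch: L || C = 1/(1/L + 1/C) = 0 + j67.93 Ω.
Step 4 — Series with R1: Z_total = R1 + (L || C) = 63.7 + j67.93 Ω = 93.12∠46.8° Ω.

Z = 63.7 + j67.93 Ω = 93.12∠46.8° Ω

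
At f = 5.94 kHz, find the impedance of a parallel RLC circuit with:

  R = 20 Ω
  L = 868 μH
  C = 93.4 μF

Step 1 — Angular frequency: ω = 2π·f = 2π·5940 = 3.732e+04 rad/s.
Step 2 — Component impedances:
  R: Z = R = 20 Ω
  L: Z = jωL = j·3.732e+04·0.000868 = 0 + j32.4 Ω
  C: Z = 1/(jωC) = -j/(ω·C) = 0 - j0.2869 Ω
Step 3 — Parallel combination: 1/Z_total = 1/R + 1/L + 1/C; Z_total = 0.004188 - j0.2894 Ω = 0.2894∠-89.2° Ω.

Z = 0.004188 - j0.2894 Ω = 0.2894∠-89.2° Ω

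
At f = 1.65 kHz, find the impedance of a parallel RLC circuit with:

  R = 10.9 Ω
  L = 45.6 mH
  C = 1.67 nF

Step 1 — Angular frequency: ω = 2π·f = 2π·1650 = 1.037e+04 rad/s.
Step 2 — Component impedances:
  R: Z = R = 10.9 Ω
  L: Z = jωL = j·1.037e+04·0.0456 = 0 + j472.7 Ω
  C: Z = 1/(jωC) = -j/(ω·C) = 0 - j5.776e+04 Ω
Step 3 — Parallel combination: 1/Z_total = 1/R + 1/L + 1/C; Z_total = 10.89 + j0.2491 Ω = 10.9∠1.3° Ω.

Z = 10.89 + j0.2491 Ω = 10.9∠1.3° Ω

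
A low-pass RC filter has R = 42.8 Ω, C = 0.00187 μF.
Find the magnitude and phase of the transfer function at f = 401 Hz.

Step 1 — Angular frequency: ω = 2π·401 = 2520 rad/s.
Step 2 — Transfer function: H(jω) = 1/(1 + jωRC).
Step 3 — Denominator: 1 + jωRC = 1 + j·2520·42.8·1.87e-09 = 1 + j0.0002017.
Step 4 — H = 1 - j0.0002017.
Step 5 — Magnitude: |H| = 1 (-0.0 dB); phase: φ = -0.0°.

|H| = 1 (-0.0 dB), φ = -0.0°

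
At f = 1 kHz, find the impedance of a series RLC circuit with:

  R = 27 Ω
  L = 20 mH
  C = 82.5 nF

Step 1 — Angular frequency: ω = 2π·f = 2π·1000 = 6283 rad/s.
Step 2 — Component impedances:
  R: Z = R = 27 Ω
  L: Z = jωL = j·6283·0.02 = 0 + j125.7 Ω
  C: Z = 1/(jωC) = -j/(ω·C) = 0 - j1929 Ω
Step 3 — Series combination: Z_total = R + L + C = 27 - j1803 Ω = 1804∠-89.1° Ω.

Z = 27 - j1803 Ω = 1804∠-89.1° Ω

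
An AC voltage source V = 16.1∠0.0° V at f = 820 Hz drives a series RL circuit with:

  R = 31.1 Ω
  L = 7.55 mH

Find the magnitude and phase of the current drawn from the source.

Step 1 — Angular frequency: ω = 2π·f = 2π·820 = 5152 rad/s.
Step 2 — Component impedances:
  R: Z = R = 31.1 Ω
  L: Z = jωL = j·5152·0.00755 = 0 + j38.9 Ω
Step 3 — Series combination: Z_total = R + L = 31.1 + j38.9 Ω = 49.8∠51.4° Ω.
Step 4 — Source phasor: V = 16.1∠0.0° V = 16.1 V.
Step 5 — Ohm's law: I = V / Z_total = (16.1) / (31.1 + j38.9) = 0.2019 - j0.2525 A.
Step 6 — Convert to polar: |I| = 0.3233 A, ∠I = -51.4°.

I = 0.3233∠-51.4° A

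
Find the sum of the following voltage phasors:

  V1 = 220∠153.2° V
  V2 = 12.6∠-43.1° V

Step 1 — Convert each phasor to rectangular form:
  V1 = 220·(cos(153.2°) + j·sin(153.2°)) = -196.4 + j99.19 V
  V2 = 12.6·(cos(-43.1°) + j·sin(-43.1°)) = 9.2 - j8.609 V
Step 2 — Sum components: V_total = -187.2 + j90.58 V.
Step 3 — Convert to polar: |V_total| = 207.9 V, ∠V_total = 154.2°.

V_total = 207.9∠154.2° V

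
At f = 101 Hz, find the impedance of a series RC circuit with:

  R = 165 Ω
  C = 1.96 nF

Step 1 — Angular frequency: ω = 2π·f = 2π·101 = 634.6 rad/s.
Step 2 — Component impedances:
  R: Z = R = 165 Ω
  C: Z = 1/(jωC) = -j/(ω·C) = 0 - j8.04e+05 Ω
Step 3 — Series combination: Z_total = R + C = 165 - j8.04e+05 Ω = 8.04e+05∠-90.0° Ω.

Z = 165 - j8.04e+05 Ω = 8.04e+05∠-90.0° Ω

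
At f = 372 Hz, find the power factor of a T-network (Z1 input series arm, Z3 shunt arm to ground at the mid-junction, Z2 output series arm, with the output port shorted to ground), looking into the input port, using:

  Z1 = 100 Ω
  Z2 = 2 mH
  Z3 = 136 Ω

Step 1 — Angular frequency: ω = 2π·f = 2π·372 = 2337 rad/s.
Step 2 — Component impedances:
  Z1: Z = R = 100 Ω
  Z2: Z = jωL = j·2337·0.002 = 0 + j4.675 Ω
  Z3: Z = R = 136 Ω
Step 3 — With the output port shorted to ground, the output series arm Z2 runs from the junction to ground; the shunt arm Z3 also runs from the junction to ground. They appear in parallel: Z3 || Z2 = 0.1605 + j4.669 Ω.
Step 4 — Series with input arm Z1: Z_in = Z1 + (Z3 || Z2) = 100.2 + j4.669 Ω = 100.3∠2.7° Ω.
Step 5 — Power factor: PF = cos(φ) = Re(Z)/|Z| = 100.16/100.27 = 0.9989.
Step 6 — Type: Im(Z) = 4.669 ⇒ lagging (phase φ = 2.7°).

PF = 0.9989 (lagging, φ = 2.7°)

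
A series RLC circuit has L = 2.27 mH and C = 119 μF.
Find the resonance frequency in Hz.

Step 1 — Resonance condition Im(Z)=0 gives ω₀ = 1/√(LC).
Step 2 — ω₀ = 1/√(0.00227·0.000119) = 1924 rad/s.
Step 3 — f₀ = ω₀/(2π) = 306.2 Hz.

f₀ = 306.2 Hz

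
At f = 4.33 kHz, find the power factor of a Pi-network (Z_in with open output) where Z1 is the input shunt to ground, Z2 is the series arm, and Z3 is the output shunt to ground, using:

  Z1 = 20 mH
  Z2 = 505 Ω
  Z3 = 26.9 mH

Step 1 — Angular frequency: ω = 2π·f = 2π·4330 = 2.721e+04 rad/s.
Step 2 — Component impedances:
  Z1: Z = jωL = j·2.721e+04·0.02 = 0 + j544.1 Ω
  Z2: Z = R = 505 Ω
  Z3: Z = jωL = j·2.721e+04·0.0269 = 0 + j731.8 Ω
Step 3 — With open output, the series arm Z2 and the output shunt Z3 appear in series to ground: Z2 + Z3 = 505 + j731.8 Ω.
Step 4 — Parallel with input shunt Z1: Z_in = Z1 || (Z2 + Z3) = 79.4 + j343.5 Ω = 352.6∠77.0° Ω.
Step 5 — Power factor: PF = cos(φ) = Re(Z)/|Z| = 79.4/352.6 = 0.2252.
Step 6 — Type: Im(Z) = 343.5 ⇒ lagging (phase φ = 77.0°).

PF = 0.2252 (lagging, φ = 77.0°)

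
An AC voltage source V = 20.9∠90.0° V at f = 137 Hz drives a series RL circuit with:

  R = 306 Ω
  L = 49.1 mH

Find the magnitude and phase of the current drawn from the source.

Step 1 — Angular frequency: ω = 2π·f = 2π·137 = 860.8 rad/s.
Step 2 — Component impedances:
  R: Z = R = 306 Ω
  L: Z = jωL = j·860.8·0.0491 = 0 + j42.27 Ω
Step 3 — Series combination: Z_total = R + L = 306 + j42.27 Ω = 308.9∠7.9° Ω.
Step 4 — Source phasor: V = 20.9∠90.0° V = 0 + j20.9 V.
Step 5 — Ohm's law: I = V / Z_total = (0 + j20.9) / (306 + j42.27) = 0.009257 + j0.06702 A.
Step 6 — Convert to polar: |I| = 0.06766 A, ∠I = 82.1°.

I = 0.06766∠82.1° A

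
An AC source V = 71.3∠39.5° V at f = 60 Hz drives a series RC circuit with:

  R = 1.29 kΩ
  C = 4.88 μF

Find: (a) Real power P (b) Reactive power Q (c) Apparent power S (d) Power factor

Step 1 — Angular frequency: ω = 2π·f = 2π·60 = 377 rad/s.
Step 2 — Component impedances:
  R: Z = R = 1290 Ω
  C: Z = 1/(jωC) = -j/(ω·C) = 0 - j543.6 Ω
Step 3 — Series combination: Z_total = R + C = 1290 - j543.6 Ω = 1400∠-22.8° Ω.
Step 4 — Source phasor: V = 71.3∠39.5° V = 55.02 + j45.35 V.
Step 5 — Current: I = V / Z = 0.02364 + j0.04512 A = 0.05093∠62.3° A.
Step 6 — Complex power: S = V·I* = 3.347 - j1.41 VA.
Step 7 — Real power: P = Re(S) = 3.347 W.
Step 8 — Reactive power: Q = Im(S) = -1.41 VAR.
Step 9 — Apparent power: |S| = 3.632 VA.
Step 10 — Power factor: PF = P/|S| = 0.9215 (leading).

(a) P = 3.347 W  (b) Q = -1.41 VAR  (c) S = 3.632 VA  (d) PF = 0.9215 (leading)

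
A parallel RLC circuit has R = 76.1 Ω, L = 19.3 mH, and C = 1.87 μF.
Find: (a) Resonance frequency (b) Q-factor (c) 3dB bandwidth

Step 1 — Resonance: ω₀ = 1/√(LC) = 1/√(0.0193·1.87e-06) = 5264 rad/s.
Step 2 — f₀ = ω₀/(2π) = 837.8 Hz.
Step 3 — Parallel Q: Q = R/(ω₀L) = 76.1/(5264·0.0193) = 0.7491.
Step 4 — Bandwidth: Δω = ω₀/Q = 7027 rad/s; BW = Δω/(2π) = 1118 Hz.

(a) f₀ = 837.8 Hz  (b) Q = 0.7491  (c) BW = 1118 Hz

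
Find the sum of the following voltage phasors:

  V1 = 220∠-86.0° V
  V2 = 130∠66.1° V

Step 1 — Convert each phasor to rectangular form:
  V1 = 220·(cos(-86.0°) + j·sin(-86.0°)) = 15.35 - j219.5 V
  V2 = 130·(cos(66.1°) + j·sin(66.1°)) = 52.67 + j118.9 V
Step 2 — Sum components: V_total = 68.01 - j100.6 V.
Step 3 — Convert to polar: |V_total| = 121.4 V, ∠V_total = -55.9°.

V_total = 121.4∠-55.9° V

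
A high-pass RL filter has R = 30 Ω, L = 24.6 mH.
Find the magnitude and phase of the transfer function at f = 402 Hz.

Step 1 — Angular frequency: ω = 2π·402 = 2526 rad/s.
Step 2 — Transfer function: H(jω) = jωL/(R + jωL).
Step 3 — Numerator jωL = j·62.14; denominator R + jωL = 30 + j62.14.
Step 4 — H = 0.811 + j0.3915.
Step 5 — Magnitude: |H| = 0.9005 (-0.9 dB); phase: φ = 25.8°.

|H| = 0.9005 (-0.9 dB), φ = 25.8°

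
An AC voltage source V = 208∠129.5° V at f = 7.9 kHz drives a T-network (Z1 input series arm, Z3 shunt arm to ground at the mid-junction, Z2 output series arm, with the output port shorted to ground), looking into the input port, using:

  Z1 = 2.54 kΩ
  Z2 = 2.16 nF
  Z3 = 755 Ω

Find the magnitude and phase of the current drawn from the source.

Step 1 — Angular frequency: ω = 2π·f = 2π·7900 = 4.964e+04 rad/s.
Step 2 — Component impedances:
  Z1: Z = R = 2540 Ω
  Z2: Z = 1/(jωC) = -j/(ω·C) = 0 - j9327 Ω
  Z3: Z = R = 755 Ω
Step 3 — With the output port shorted to ground, the output series arm Z2 runs from the junction to ground; the shunt arm Z3 also runs from the junction to ground. They appear in parallel: Z3 || Z2 = 750.1 - j60.72 Ω.
Step 4 — Series with input arm Z1: Z_in = Z1 + (Z3 || Z2) = 3290 - j60.72 Ω = 3291∠-1.1° Ω.
Step 5 — Source phasor: V = 208∠129.5° V = -132.3 + j160.5 V.
Step 6 — Ohm's law: I = V / Z_total = (-132.3 + j160.5) / (3290 - j60.72) = -0.0411 + j0.04802 A.
Step 7 — Convert to polar: |I| = 0.06321 A, ∠I = 130.6°.

I = 0.06321∠130.6° A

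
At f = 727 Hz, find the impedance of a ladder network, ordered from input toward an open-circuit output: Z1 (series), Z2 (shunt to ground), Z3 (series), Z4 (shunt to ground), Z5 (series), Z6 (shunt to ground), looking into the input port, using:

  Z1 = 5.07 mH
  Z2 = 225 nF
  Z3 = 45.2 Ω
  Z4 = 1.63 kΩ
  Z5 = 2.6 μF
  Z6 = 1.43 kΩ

Step 1 — Angular frequency: ω = 2π·f = 2π·727 = 4568 rad/s.
Step 2 — Component impedances:
  Z1: Z = jωL = j·4568·0.00507 = 0 + j23.16 Ω
  Z2: Z = 1/(jωC) = -j/(ω·C) = 0 - j973 Ω
  Z3: Z = R = 45.2 Ω
  Z4: Z = R = 1630 Ω
  Z5: Z = 1/(jωC) = -j/(ω·C) = 0 - j84.2 Ω
  Z6: Z = R = 1430 Ω
Step 3 — Ladder network (open output): work backward from the far end, alternating series and parallel combinations. Z_in = 464.5 - j376.5 Ω = 597.9∠-39.0° Ω.

Z = 464.5 - j376.5 Ω = 597.9∠-39.0° Ω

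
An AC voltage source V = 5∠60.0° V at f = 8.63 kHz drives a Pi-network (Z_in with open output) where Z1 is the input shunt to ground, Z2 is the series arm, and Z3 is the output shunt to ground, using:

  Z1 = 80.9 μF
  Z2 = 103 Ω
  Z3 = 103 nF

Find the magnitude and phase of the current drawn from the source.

Step 1 — Angular frequency: ω = 2π·f = 2π·8630 = 5.422e+04 rad/s.
Step 2 — Component impedances:
  Z1: Z = 1/(jωC) = -j/(ω·C) = 0 - j0.228 Ω
  Z2: Z = R = 103 Ω
  Z3: Z = 1/(jωC) = -j/(ω·C) = 0 - j179 Ω
Step 3 — With open output, the series arm Z2 and the output shunt Z3 appear in series to ground: Z2 + Z3 = 103 - j179 Ω.
Step 4 — Parallel with input shunt Z1: Z_in = Z1 || (Z2 + Z3) = 0.0001252 - j0.2277 Ω = 0.2277∠-90.0° Ω.
Step 5 — Source phasor: V = 5∠60.0° V = 2.5 + j4.33 V.
Step 6 — Ohm's law: I = V / Z_total = (2.5 + j4.33) / (0.0001252 - j0.2277) = -19.01 + j10.99 A.
Step 7 — Convert to polar: |I| = 21.95 A, ∠I = 150.0°.

I = 21.95∠150.0° A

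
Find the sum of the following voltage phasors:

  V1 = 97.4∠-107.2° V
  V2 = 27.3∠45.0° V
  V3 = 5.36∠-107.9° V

Step 1 — Convert each phasor to rectangular form:
  V1 = 97.4·(cos(-107.2°) + j·sin(-107.2°)) = -28.8 - j93.04 V
  V2 = 27.3·(cos(45.0°) + j·sin(45.0°)) = 19.3 + j19.3 V
  V3 = 5.36·(cos(-107.9°) + j·sin(-107.9°)) = -1.647 - j5.101 V
Step 2 — Sum components: V_total = -11.15 - j78.84 V.
Step 3 — Convert to polar: |V_total| = 79.62 V, ∠V_total = -98.0°.

V_total = 79.62∠-98.0° V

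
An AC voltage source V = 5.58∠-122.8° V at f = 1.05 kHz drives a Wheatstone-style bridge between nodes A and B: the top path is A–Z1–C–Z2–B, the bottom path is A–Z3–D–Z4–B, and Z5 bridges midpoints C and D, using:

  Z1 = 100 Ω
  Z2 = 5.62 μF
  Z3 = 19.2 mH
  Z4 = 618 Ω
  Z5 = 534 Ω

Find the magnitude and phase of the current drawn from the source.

Step 1 — Angular frequency: ω = 2π·f = 2π·1050 = 6597 rad/s.
Step 2 — Component impedances:
  Z1: Z = R = 100 Ω
  Z2: Z = 1/(jωC) = -j/(ω·C) = 0 - j26.97 Ω
  Z3: Z = jωL = j·6597·0.0192 = 0 + j126.7 Ω
  Z4: Z = R = 618 Ω
  Z5: Z = R = 534 Ω
Step 3 — Bridge requires nodal analysis (the Z5 bridge couples midpoints C and D, so the two paths cannot be reduced to a simple series/parallel combination). Setting node B to ground and injecting 1 A at node A, the 3-node admittance system at A, C, D solves to V_A = Z_AB = 79.14 - j13.76 Ω = 80.33∠-9.9° Ω.
Step 4 — Source phasor: V = 5.58∠-122.8° V = -3.023 - j4.69 V.
Step 5 — Ohm's law: I = V / Z_total = (-3.023 - j4.69) / (79.14 - j13.76) = -0.02707 - j0.06397 A.
Step 6 — Convert to polar: |I| = 0.06946 A, ∠I = -112.9°.

I = 0.06946∠-112.9° A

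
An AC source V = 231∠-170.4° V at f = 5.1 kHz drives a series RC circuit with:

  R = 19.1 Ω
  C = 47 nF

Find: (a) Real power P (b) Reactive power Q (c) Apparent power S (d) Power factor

Step 1 — Angular frequency: ω = 2π·f = 2π·5100 = 3.204e+04 rad/s.
Step 2 — Component impedances:
  R: Z = R = 19.1 Ω
  C: Z = 1/(jωC) = -j/(ω·C) = 0 - j664 Ω
Step 3 — Series combination: Z_total = R + C = 19.1 - j664 Ω = 664.3∠-88.4° Ω.
Step 4 — Source phasor: V = 231∠-170.4° V = -227.8 - j38.52 V.
Step 5 — Current: I = V / Z = 0.04811 - j0.3444 A = 0.3478∠-82.0° A.
Step 6 — Complex power: S = V·I* = 2.31 - j80.3 VA.
Step 7 — Real power: P = Re(S) = 2.31 W.
Step 8 — Reactive power: Q = Im(S) = -80.3 VAR.
Step 9 — Apparent power: |S| = 80.33 VA.
Step 10 — Power factor: PF = P/|S| = 0.02875 (leading).

(a) P = 2.31 W  (b) Q = -80.3 VAR  (c) S = 80.33 VA  (d) PF = 0.02875 (leading)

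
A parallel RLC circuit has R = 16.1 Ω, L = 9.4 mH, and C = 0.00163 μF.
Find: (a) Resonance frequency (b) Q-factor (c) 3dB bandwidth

Step 1 — Resonance: ω₀ = 1/√(LC) = 1/√(0.0094·1.63e-09) = 2.555e+05 rad/s.
Step 2 — f₀ = ω₀/(2π) = 4.066e+04 Hz.
Step 3 — Parallel Q: Q = R/(ω₀L) = 16.1/(2.555e+05·0.0094) = 0.006704.
Step 4 — Bandwidth: Δω = ω₀/Q = 3.811e+07 rad/s; BW = Δω/(2π) = 6.065e+06 Hz.

(a) f₀ = 4.066e+04 Hz  (b) Q = 0.006704  (c) BW = 6.065e+06 Hz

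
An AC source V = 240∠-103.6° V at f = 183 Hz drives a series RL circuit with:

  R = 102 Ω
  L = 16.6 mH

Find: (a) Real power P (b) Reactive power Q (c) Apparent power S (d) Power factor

Step 1 — Angular frequency: ω = 2π·f = 2π·183 = 1150 rad/s.
Step 2 — Component impedances:
  R: Z = R = 102 Ω
  L: Z = jωL = j·1150·0.0166 = 0 + j19.09 Ω
Step 3 — Series combination: Z_total = R + L = 102 + j19.09 Ω = 103.8∠10.6° Ω.
Step 4 — Source phasor: V = 240∠-103.6° V = -56.43 - j233.3 V.
Step 5 — Current: I = V / Z = -0.948 - j2.11 A = 2.313∠-114.2° A.
Step 6 — Complex power: S = V·I* = 545.6 + j102.1 VA.
Step 7 — Real power: P = Re(S) = 545.6 W.
Step 8 — Reactive power: Q = Im(S) = 102.1 VAR.
Step 9 — Apparent power: |S| = 555.1 VA.
Step 10 — Power factor: PF = P/|S| = 0.9829 (lagging).

(a) P = 545.6 W  (b) Q = 102.1 VAR  (c) S = 555.1 VA  (d) PF = 0.9829 (lagging)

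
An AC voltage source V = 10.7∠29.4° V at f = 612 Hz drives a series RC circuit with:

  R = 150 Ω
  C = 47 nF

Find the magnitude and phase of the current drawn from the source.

Step 1 — Angular frequency: ω = 2π·f = 2π·612 = 3845 rad/s.
Step 2 — Component impedances:
  R: Z = R = 150 Ω
  C: Z = 1/(jωC) = -j/(ω·C) = 0 - j5533 Ω
Step 3 — Series combination: Z_total = R + C = 150 - j5533 Ω = 5535∠-88.4° Ω.
Step 4 — Source phasor: V = 10.7∠29.4° V = 9.322 + j5.253 V.
Step 5 — Ohm's law: I = V / Z_total = (9.322 + j5.253) / (150 - j5533) = -0.000903 + j0.001709 A.
Step 6 — Convert to polar: |I| = 0.001933 A, ∠I = 117.8°.

I = 0.001933∠117.8° A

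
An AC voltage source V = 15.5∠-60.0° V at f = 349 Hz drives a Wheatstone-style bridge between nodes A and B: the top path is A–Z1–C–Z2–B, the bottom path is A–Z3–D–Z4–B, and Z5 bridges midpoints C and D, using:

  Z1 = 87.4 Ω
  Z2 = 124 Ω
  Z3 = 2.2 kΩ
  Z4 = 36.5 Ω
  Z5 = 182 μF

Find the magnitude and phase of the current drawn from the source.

Step 1 — Angular frequency: ω = 2π·f = 2π·349 = 2193 rad/s.
Step 2 — Component impedances:
  Z1: Z = R = 87.4 Ω
  Z2: Z = R = 124 Ω
  Z3: Z = R = 2200 Ω
  Z4: Z = R = 36.5 Ω
  Z5: Z = 1/(jωC) = -j/(ω·C) = 0 - j2.506 Ω
Step 3 — Bridge requires nodal analysis (the Z5 bridge couples midpoints C and D, so the two paths cannot be reduced to a simple series/parallel combination). Setting node B to ground and injecting 1 A at node A, the 3-node admittance system at A, C, D solves to V_A = Z_AB = 112.3 - j1.351 Ω = 112.3∠-0.7° Ω.
Step 4 — Source phasor: V = 15.5∠-60.0° V = 7.75 - j13.42 V.
Step 5 — Ohm's law: I = V / Z_total = (7.75 - j13.42) / (112.3 - j1.351) = 0.07045 - j0.1187 A.
Step 6 — Convert to polar: |I| = 0.138 A, ∠I = -59.3°.

I = 0.138∠-59.3° A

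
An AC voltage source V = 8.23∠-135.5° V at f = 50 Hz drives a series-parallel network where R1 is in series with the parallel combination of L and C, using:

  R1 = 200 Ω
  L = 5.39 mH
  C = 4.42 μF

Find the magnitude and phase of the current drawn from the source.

Step 1 — Angular frequency: ω = 2π·f = 2π·50 = 314.2 rad/s.
Step 2 — Component impedances:
  R1: Z = R = 200 Ω
  L: Z = jωL = j·314.2·0.00539 = 0 + j1.693 Ω
  C: Z = 1/(jωC) = -j/(ω·C) = 0 - j720.2 Ω
Step 3 — Parallel branch: L || C = 1/(1/L + 1/C) = 0 + j1.697 Ω.
Step 4 — Series with R1: Z_total = R1 + (L || C) = 200 + j1.697 Ω = 200∠0.5° Ω.
Step 5 — Source phasor: V = 8.23∠-135.5° V = -5.87 - j5.768 V.
Step 6 — Ohm's law: I = V / Z_total = (-5.87 - j5.768) / (200 + j1.697) = -0.02959 - j0.02859 A.
Step 7 — Convert to polar: |I| = 0.04115 A, ∠I = -136.0°.

I = 0.04115∠-136.0° A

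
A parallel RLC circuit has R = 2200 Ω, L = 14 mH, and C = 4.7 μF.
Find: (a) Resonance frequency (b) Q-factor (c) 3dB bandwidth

Step 1 — Resonance: ω₀ = 1/√(LC) = 1/√(0.014·4.7e-06) = 3898 rad/s.
Step 2 — f₀ = ω₀/(2π) = 620.5 Hz.
Step 3 — Parallel Q: Q = R/(ω₀L) = 2200/(3898·0.014) = 40.31.
Step 4 — Bandwidth: Δω = ω₀/Q = 96.71 rad/s; BW = Δω/(2π) = 15.39 Hz.

(a) f₀ = 620.5 Hz  (b) Q = 40.31  (c) BW = 15.39 Hz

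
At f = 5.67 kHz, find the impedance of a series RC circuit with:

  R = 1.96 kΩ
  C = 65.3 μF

Step 1 — Angular frequency: ω = 2π·f = 2π·5670 = 3.563e+04 rad/s.
Step 2 — Component impedances:
  R: Z = R = 1960 Ω
  C: Z = 1/(jωC) = -j/(ω·C) = 0 - j0.4299 Ω
Step 3 — Series combination: Z_total = R + C = 1960 - j0.4299 Ω = 1960∠-0.0° Ω.

Z = 1960 - j0.4299 Ω = 1960∠-0.0° Ω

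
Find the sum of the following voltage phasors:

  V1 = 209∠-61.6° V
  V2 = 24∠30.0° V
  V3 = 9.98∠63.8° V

Step 1 — Convert each phasor to rectangular form:
  V1 = 209·(cos(-61.6°) + j·sin(-61.6°)) = 99.41 - j183.8 V
  V2 = 24·(cos(30.0°) + j·sin(30.0°)) = 20.78 + j12 V
  V3 = 9.98·(cos(63.8°) + j·sin(63.8°)) = 4.406 + j8.955 V
Step 2 — Sum components: V_total = 124.6 - j162.9 V.
Step 3 — Convert to polar: |V_total| = 205.1 V, ∠V_total = -52.6°.

V_total = 205.1∠-52.6° V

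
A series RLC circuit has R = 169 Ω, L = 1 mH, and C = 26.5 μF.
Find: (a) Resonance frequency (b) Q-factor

Step 1 — Resonance condition Im(Z)=0 gives ω₀ = 1/√(LC).
Step 2 — ω₀ = 1/√(0.001·2.65e-05) = 6143 rad/s.
Step 3 — f₀ = ω₀/(2π) = 977.7 Hz.
Step 4 — Series Q: Q = ω₀L/R = 6143·0.001/169 = 0.03635.

(a) f₀ = 977.7 Hz  (b) Q = 0.03635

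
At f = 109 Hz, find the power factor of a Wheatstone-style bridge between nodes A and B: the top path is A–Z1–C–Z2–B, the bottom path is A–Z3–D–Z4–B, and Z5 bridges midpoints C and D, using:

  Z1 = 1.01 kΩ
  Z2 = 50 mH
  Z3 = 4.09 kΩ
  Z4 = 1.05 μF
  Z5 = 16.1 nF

Step 1 — Angular frequency: ω = 2π·f = 2π·109 = 684.9 rad/s.
Step 2 — Component impedances:
  Z1: Z = R = 1010 Ω
  Z2: Z = jωL = j·684.9·0.05 = 0 + j34.24 Ω
  Z3: Z = R = 4090 Ω
  Z4: Z = 1/(jωC) = -j/(ω·C) = 0 - j1391 Ω
  Z5: Z = 1/(jωC) = -j/(ω·C) = 0 - j9.069e+04 Ω
Step 3 — Bridge requires nodal analysis (the Z5 bridge couples midpoints C and D, so the two paths cannot be reduced to a simple series/parallel combination). Setting node B to ground and injecting 1 A at node A, the 3-node admittance system at A, C, D solves to V_A = Z_AB = 826.3 - j27.24 Ω = 826.8∠-1.9° Ω.
Step 4 — Power factor: PF = cos(φ) = Re(Z)/|Z| = 826.32/826.77 = 0.9995.
Step 5 — Type: Im(Z) = -27.24 ⇒ leading (phase φ = -1.9°).

PF = 0.9995 (leading, φ = -1.9°)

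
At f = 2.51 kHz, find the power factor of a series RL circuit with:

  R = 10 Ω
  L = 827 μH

Step 1 — Angular frequency: ω = 2π·f = 2π·2510 = 1.577e+04 rad/s.
Step 2 — Component impedances:
  R: Z = R = 10 Ω
  L: Z = jωL = j·1.577e+04·0.000827 = 0 + j13.04 Ω
Step 3 — Series combination: Z_total = R + L = 10 + j13.04 Ω = 16.43∠52.5° Ω.
Step 4 — Power factor: PF = cos(φ) = Re(Z)/|Z| = 10/16.435 = 0.6085.
Step 5 — Type: Im(Z) = 13.04 ⇒ lagging (phase φ = 52.5°).

PF = 0.6085 (lagging, φ = 52.5°)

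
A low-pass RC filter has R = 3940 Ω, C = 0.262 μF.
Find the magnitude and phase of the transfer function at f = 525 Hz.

Step 1 — Angular frequency: ω = 2π·525 = 3299 rad/s.
Step 2 — Transfer function: H(jω) = 1/(1 + jωRC).
Step 3 — Denominator: 1 + jωRC = 1 + j·3299·3940·2.62e-07 = 1 + j3.405.
Step 4 — H = 0.0794 - j0.2704.
Step 5 — Magnitude: |H| = 0.2818 (-11.0 dB); phase: φ = -73.6°.

|H| = 0.2818 (-11.0 dB), φ = -73.6°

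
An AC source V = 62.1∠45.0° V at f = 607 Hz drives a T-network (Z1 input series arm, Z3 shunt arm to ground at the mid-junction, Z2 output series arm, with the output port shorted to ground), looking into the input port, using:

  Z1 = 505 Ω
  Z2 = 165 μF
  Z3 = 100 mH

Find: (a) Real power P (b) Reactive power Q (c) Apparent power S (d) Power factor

Step 1 — Angular frequency: ω = 2π·f = 2π·607 = 3814 rad/s.
Step 2 — Component impedances:
  Z1: Z = R = 505 Ω
  Z2: Z = 1/(jωC) = -j/(ω·C) = 0 - j1.589 Ω
  Z3: Z = jωL = j·3814·0.1 = 0 + j381.4 Ω
Step 3 — With the output port shorted to ground, the output series arm Z2 runs from the junction to ground; the shunt arm Z3 also runs from the junction to ground. They appear in parallel: Z3 || Z2 = 0 - j1.596 Ω.
Step 4 — Series with input arm Z1: Z_in = Z1 + (Z3 || Z2) = 505 - j1.596 Ω = 505∠-0.2° Ω.
Step 5 — Source phasor: V = 62.1∠45.0° V = 43.91 + j43.91 V.
Step 6 — Current: I = V / Z = 0.08668 + j0.08723 A = 0.123∠45.2° A.
Step 7 — Complex power: S = V·I* = 7.636 - j0.02413 VA.
Step 8 — Real power: P = Re(S) = 7.636 W.
Step 9 — Reactive power: Q = Im(S) = -0.02413 VAR.
Step 10 — Apparent power: |S| = 7.636 VA.
Step 11 — Power factor: PF = P/|S| = 1 (leading).

(a) P = 7.636 W  (b) Q = -0.02413 VAR  (c) S = 7.636 VA  (d) PF = 1 (leading)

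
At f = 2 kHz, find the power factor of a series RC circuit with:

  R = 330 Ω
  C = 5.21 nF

Step 1 — Angular frequency: ω = 2π·f = 2π·2000 = 1.257e+04 rad/s.
Step 2 — Component impedances:
  R: Z = R = 330 Ω
  C: Z = 1/(jωC) = -j/(ω·C) = 0 - j1.527e+04 Ω
Step 3 — Series combination: Z_total = R + C = 330 - j1.527e+04 Ω = 1.528e+04∠-88.8° Ω.
Step 4 — Power factor: PF = cos(φ) = Re(Z)/|Z| = 330/1.528e+04 = 0.0216.
Step 5 — Type: Im(Z) = -1.527e+04 ⇒ leading (phase φ = -88.8°).

PF = 0.0216 (leading, φ = -88.8°)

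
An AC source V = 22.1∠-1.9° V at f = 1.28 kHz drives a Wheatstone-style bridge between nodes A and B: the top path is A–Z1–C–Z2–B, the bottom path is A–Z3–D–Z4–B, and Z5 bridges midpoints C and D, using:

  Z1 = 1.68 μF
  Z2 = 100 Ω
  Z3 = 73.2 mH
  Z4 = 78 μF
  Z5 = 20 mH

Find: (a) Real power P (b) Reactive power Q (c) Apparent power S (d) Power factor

Step 1 — Angular frequency: ω = 2π·f = 2π·1280 = 8042 rad/s.
Step 2 — Component impedances:
  Z1: Z = 1/(jωC) = -j/(ω·C) = 0 - j74.01 Ω
  Z2: Z = R = 100 Ω
  Z3: Z = jωL = j·8042·0.0732 = 0 + j588.7 Ω
  Z4: Z = 1/(jωC) = -j/(ω·C) = 0 - j1.594 Ω
  Z5: Z = jωL = j·8042·0.02 = 0 + j160.8 Ω
Step 3 — Bridge requires nodal analysis (the Z5 bridge couples midpoints C and D, so the two paths cannot be reduced to a simple series/parallel combination). Setting node B to ground and injecting 1 A at node A, the 3-node admittance system at A, C, D solves to V_A = Z_AB = 77.97 - j20.23 Ω = 80.55∠-14.5° Ω.
Step 4 — Source phasor: V = 22.1∠-1.9° V = 22.09 - j0.7327 V.
Step 5 — Current: I = V / Z = 0.2677 + j0.06005 A = 0.2744∠12.6° A.
Step 6 — Complex power: S = V·I* = 5.869 - j1.523 VA.
Step 7 — Real power: P = Re(S) = 5.869 W.
Step 8 — Reactive power: Q = Im(S) = -1.523 VAR.
Step 9 — Apparent power: |S| = 6.063 VA.
Step 10 — Power factor: PF = P/|S| = 0.968 (leading).

(a) P = 5.869 W  (b) Q = -1.523 VAR  (c) S = 6.063 VA  (d) PF = 0.968 (leading)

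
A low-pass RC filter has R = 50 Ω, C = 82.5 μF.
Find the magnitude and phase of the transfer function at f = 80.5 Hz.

Step 1 — Angular frequency: ω = 2π·80.5 = 505.8 rad/s.
Step 2 — Transfer function: H(jω) = 1/(1 + jωRC).
Step 3 — Denominator: 1 + jωRC = 1 + j·505.8·50·8.25e-05 = 1 + j2.086.
Step 4 — H = 0.1868 - j0.3898.
Step 5 — Magnitude: |H| = 0.4322 (-7.3 dB); phase: φ = -64.4°.

|H| = 0.4322 (-7.3 dB), φ = -64.4°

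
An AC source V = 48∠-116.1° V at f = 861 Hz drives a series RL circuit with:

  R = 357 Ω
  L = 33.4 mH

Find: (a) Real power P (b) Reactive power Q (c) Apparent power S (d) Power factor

Step 1 — Angular frequency: ω = 2π·f = 2π·861 = 5410 rad/s.
Step 2 — Component impedances:
  R: Z = R = 357 Ω
  L: Z = jωL = j·5410·0.0334 = 0 + j180.7 Ω
Step 3 — Series combination: Z_total = R + L = 357 + j180.7 Ω = 400.1∠26.8° Ω.
Step 4 — Source phasor: V = 48∠-116.1° V = -21.12 - j43.11 V.
Step 5 — Current: I = V / Z = -0.09574 - j0.07229 A = 0.12∠-142.9° A.
Step 6 — Complex power: S = V·I* = 5.138 + j2.6 VA.
Step 7 — Real power: P = Re(S) = 5.138 W.
Step 8 — Reactive power: Q = Im(S) = 2.6 VAR.
Step 9 — Apparent power: |S| = 5.758 VA.
Step 10 — Power factor: PF = P/|S| = 0.8922 (lagging).

(a) P = 5.138 W  (b) Q = 2.6 VAR  (c) S = 5.758 VA  (d) PF = 0.8922 (lagging)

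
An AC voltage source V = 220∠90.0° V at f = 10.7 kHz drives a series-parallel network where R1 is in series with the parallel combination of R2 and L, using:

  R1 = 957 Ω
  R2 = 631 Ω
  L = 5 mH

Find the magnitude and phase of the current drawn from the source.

Step 1 — Angular frequency: ω = 2π·f = 2π·1.07e+04 = 6.723e+04 rad/s.
Step 2 — Component impedances:
  R1: Z = R = 957 Ω
  R2: Z = R = 631 Ω
  L: Z = jωL = j·6.723e+04·0.005 = 0 + j336.2 Ω
Step 3 — Parallel branch: R2 || L = 1/(1/R2 + 1/L) = 139.5 + j261.8 Ω.
Step 4 — Series with R1: Z_total = R1 + (R2 || L) = 1096 + j261.8 Ω = 1127∠13.4° Ω.
Step 5 — Source phasor: V = 220∠90.0° V = 0 + j220 V.
Step 6 — Ohm's law: I = V / Z_total = (0 + j220) / (1096 + j261.8) = 0.04533 + j0.1898 A.
Step 7 — Convert to polar: |I| = 0.1952 A, ∠I = 76.6°.

I = 0.1952∠76.6° A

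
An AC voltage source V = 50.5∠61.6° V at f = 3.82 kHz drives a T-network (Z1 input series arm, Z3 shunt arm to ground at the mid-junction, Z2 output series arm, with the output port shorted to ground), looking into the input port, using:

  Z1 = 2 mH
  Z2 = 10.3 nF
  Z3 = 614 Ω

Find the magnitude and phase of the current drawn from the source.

Step 1 — Angular frequency: ω = 2π·f = 2π·3820 = 2.4e+04 rad/s.
Step 2 — Component impedances:
  Z1: Z = jωL = j·2.4e+04·0.002 = 0 + j48 Ω
  Z2: Z = 1/(jωC) = -j/(ω·C) = 0 - j4045 Ω
  Z3: Z = R = 614 Ω
Step 3 — With the output port shorted to ground, the output series arm Z2 runs from the junction to ground; the shunt arm Z3 also runs from the junction to ground. They appear in parallel: Z3 || Z2 = 600.2 - j91.1 Ω.
Step 4 — Series with input arm Z1: Z_in = Z1 + (Z3 || Z2) = 600.2 - j43.1 Ω = 601.7∠-4.1° Ω.
Step 5 — Source phasor: V = 50.5∠61.6° V = 24.02 + j44.42 V.
Step 6 — Ohm's law: I = V / Z_total = (24.02 + j44.42) / (600.2 - j43.1) = 0.03453 + j0.0765 A.
Step 7 — Convert to polar: |I| = 0.08393 A, ∠I = 65.7°.

I = 0.08393∠65.7° A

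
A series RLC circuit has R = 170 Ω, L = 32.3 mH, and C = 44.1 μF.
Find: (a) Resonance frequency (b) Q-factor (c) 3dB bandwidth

Step 1 — Resonance: ω₀ = 1/√(LC) = 1/√(0.0323·4.41e-05) = 837.9 rad/s.
Step 2 — f₀ = ω₀/(2π) = 133.4 Hz.
Step 3 — Series Q: Q = ω₀L/R = 837.9·0.0323/170 = 0.1592.
Step 4 — Bandwidth: Δω = ω₀/Q = 5263 rad/s; BW = Δω/(2π) = 837.7 Hz.

(a) f₀ = 133.4 Hz  (b) Q = 0.1592  (c) BW = 837.7 Hz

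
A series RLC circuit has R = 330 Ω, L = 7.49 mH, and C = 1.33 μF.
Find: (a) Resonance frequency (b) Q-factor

Step 1 — Resonance condition Im(Z)=0 gives ω₀ = 1/√(LC).
Step 2 — ω₀ = 1/√(0.00749·1.33e-06) = 1.002e+04 rad/s.
Step 3 — f₀ = ω₀/(2π) = 1595 Hz.
Step 4 — Series Q: Q = ω₀L/R = 1.002e+04·0.00749/330 = 0.2274.

(a) f₀ = 1595 Hz  (b) Q = 0.2274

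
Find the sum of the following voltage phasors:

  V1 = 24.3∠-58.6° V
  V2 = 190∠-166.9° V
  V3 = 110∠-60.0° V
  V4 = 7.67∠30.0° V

Step 1 — Convert each phasor to rectangular form:
  V1 = 24.3·(cos(-58.6°) + j·sin(-58.6°)) = 12.66 - j20.74 V
  V2 = 190·(cos(-166.9°) + j·sin(-166.9°)) = -185.1 - j43.06 V
  V3 = 110·(cos(-60.0°) + j·sin(-60.0°)) = 55 - j95.26 V
  V4 = 7.67·(cos(30.0°) + j·sin(30.0°)) = 6.642 + j3.835 V
Step 2 — Sum components: V_total = -110.8 - j155.2 V.
Step 3 — Convert to polar: |V_total| = 190.7 V, ∠V_total = -125.5°.

V_total = 190.7∠-125.5° V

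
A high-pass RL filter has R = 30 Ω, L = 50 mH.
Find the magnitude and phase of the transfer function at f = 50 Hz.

Step 1 — Angular frequency: ω = 2π·50 = 314.2 rad/s.
Step 2 — Transfer function: H(jω) = jωL/(R + jωL).
Step 3 — Numerator jωL = j·15.71; denominator R + jωL = 30 + j15.71.
Step 4 — H = 0.2152 + j0.4109.
Step 5 — Magnitude: |H| = 0.4639 (-6.7 dB); phase: φ = 62.4°.

|H| = 0.4639 (-6.7 dB), φ = 62.4°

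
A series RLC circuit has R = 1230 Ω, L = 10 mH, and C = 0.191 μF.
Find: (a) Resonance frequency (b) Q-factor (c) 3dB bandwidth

Step 1 — Resonance: ω₀ = 1/√(LC) = 1/√(0.01·1.91e-07) = 2.288e+04 rad/s.
Step 2 — f₀ = ω₀/(2π) = 3642 Hz.
Step 3 — Series Q: Q = ω₀L/R = 2.288e+04·0.01/1230 = 0.186.
Step 4 — Bandwidth: Δω = ω₀/Q = 1.23e+05 rad/s; BW = Δω/(2π) = 1.958e+04 Hz.

(a) f₀ = 3642 Hz  (b) Q = 0.186  (c) BW = 1.958e+04 Hz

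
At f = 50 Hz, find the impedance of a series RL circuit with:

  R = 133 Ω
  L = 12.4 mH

Step 1 — Angular frequency: ω = 2π·f = 2π·50 = 314.2 rad/s.
Step 2 — Component impedances:
  R: Z = R = 133 Ω
  L: Z = jωL = j·314.2·0.0124 = 0 + j3.896 Ω
Step 3 — Series combination: Z_total = R + L = 133 + j3.896 Ω = 133.1∠1.7° Ω.

Z = 133 + j3.896 Ω = 133.1∠1.7° Ω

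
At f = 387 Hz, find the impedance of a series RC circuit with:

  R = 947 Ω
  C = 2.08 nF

Step 1 — Angular frequency: ω = 2π·f = 2π·387 = 2432 rad/s.
Step 2 — Component impedances:
  R: Z = R = 947 Ω
  C: Z = 1/(jωC) = -j/(ω·C) = 0 - j1.977e+05 Ω
Step 3 — Series combination: Z_total = R + C = 947 - j1.977e+05 Ω = 1.977e+05∠-89.7° Ω.

Z = 947 - j1.977e+05 Ω = 1.977e+05∠-89.7° Ω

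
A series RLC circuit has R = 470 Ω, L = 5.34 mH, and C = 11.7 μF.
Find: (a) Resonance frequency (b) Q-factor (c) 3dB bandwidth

Step 1 — Resonance: ω₀ = 1/√(LC) = 1/√(0.00534·1.17e-05) = 4001 rad/s.
Step 2 — f₀ = ω₀/(2π) = 636.7 Hz.
Step 3 — Series Q: Q = ω₀L/R = 4001·0.00534/470 = 0.04545.
Step 4 — Bandwidth: Δω = ω₀/Q = 8.801e+04 rad/s; BW = Δω/(2π) = 1.401e+04 Hz.

(a) f₀ = 636.7 Hz  (b) Q = 0.04545  (c) BW = 1.401e+04 Hz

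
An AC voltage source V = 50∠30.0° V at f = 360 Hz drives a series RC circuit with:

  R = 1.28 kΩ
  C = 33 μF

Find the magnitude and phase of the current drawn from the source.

Step 1 — Angular frequency: ω = 2π·f = 2π·360 = 2262 rad/s.
Step 2 — Component impedances:
  R: Z = R = 1280 Ω
  C: Z = 1/(jωC) = -j/(ω·C) = 0 - j13.4 Ω
Step 3 — Series combination: Z_total = R + C = 1280 - j13.4 Ω = 1280∠-0.6° Ω.
Step 4 — Source phasor: V = 50∠30.0° V = 43.3 + j25 V.
Step 5 — Ohm's law: I = V / Z_total = (43.3 + j25) / (1280 - j13.4) = 0.03362 + j0.01988 A.
Step 6 — Convert to polar: |I| = 0.03906 A, ∠I = 30.6°.

I = 0.03906∠30.6° A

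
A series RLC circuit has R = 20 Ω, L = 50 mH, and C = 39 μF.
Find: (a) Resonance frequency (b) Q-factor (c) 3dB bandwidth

Step 1 — Resonance: ω₀ = 1/√(LC) = 1/√(0.05·3.9e-05) = 716.1 rad/s.
Step 2 — f₀ = ω₀/(2π) = 114 Hz.
Step 3 — Series Q: Q = ω₀L/R = 716.1·0.05/20 = 1.79.
Step 4 — Bandwidth: Δω = ω₀/Q = 400 rad/s; BW = Δω/(2π) = 63.66 Hz.

(a) f₀ = 114 Hz  (b) Q = 1.79  (c) BW = 63.66 Hz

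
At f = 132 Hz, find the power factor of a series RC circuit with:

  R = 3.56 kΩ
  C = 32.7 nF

Step 1 — Angular frequency: ω = 2π·f = 2π·132 = 829.4 rad/s.
Step 2 — Component impedances:
  R: Z = R = 3560 Ω
  C: Z = 1/(jωC) = -j/(ω·C) = 0 - j3.687e+04 Ω
Step 3 — Series combination: Z_total = R + C = 3560 - j3.687e+04 Ω = 3.704e+04∠-84.5° Ω.
Step 4 — Power factor: PF = cos(φ) = Re(Z)/|Z| = 3560/37044 = 0.0961.
Step 5 — Type: Im(Z) = -3.687e+04 ⇒ leading (phase φ = -84.5°).

PF = 0.0961 (leading, φ = -84.5°)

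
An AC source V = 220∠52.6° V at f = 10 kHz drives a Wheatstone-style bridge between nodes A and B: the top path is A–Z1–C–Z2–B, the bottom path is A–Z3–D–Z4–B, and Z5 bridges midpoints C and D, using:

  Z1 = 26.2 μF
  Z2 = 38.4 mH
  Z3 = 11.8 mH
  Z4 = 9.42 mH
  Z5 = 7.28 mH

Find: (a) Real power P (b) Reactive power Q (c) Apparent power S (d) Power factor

Step 1 — Angular frequency: ω = 2π·f = 2π·1e+04 = 6.283e+04 rad/s.
Step 2 — Component impedances:
  Z1: Z = 1/(jωC) = -j/(ω·C) = 0 - j0.6075 Ω
  Z2: Z = jωL = j·6.283e+04·0.0384 = 0 + j2413 Ω
  Z3: Z = jωL = j·6.283e+04·0.0118 = 0 + j741.4 Ω
  Z4: Z = jωL = j·6.283e+04·0.00942 = 0 + j591.9 Ω
  Z5: Z = jωL = j·6.283e+04·0.00728 = 0 + j457.4 Ω
Step 3 — Bridge requires nodal analysis (the Z5 bridge couples midpoints C and D, so the two paths cannot be reduced to a simple series/parallel combination). Setting node B to ground and injecting 1 A at node A, the 3-node admittance system at A, C, D solves to V_A = Z_AB = 0 + j641.7 Ω = 641.7∠90.0° Ω.
Step 4 — Source phasor: V = 220∠52.6° V = 133.6 + j174.8 V.
Step 5 — Current: I = V / Z = 0.2724 - j0.2082 A = 0.3428∠-37.4° A.
Step 6 — Complex power: S = V·I* = 0 + j75.43 VA.
Step 7 — Real power: P = Re(S) = 0 W.
Step 8 — Reactive power: Q = Im(S) = 75.43 VAR.
Step 9 — Apparent power: |S| = 75.43 VA.
Step 10 — Power factor: PF = P/|S| = 0 (lagging).

(a) P = 0 W  (b) Q = 75.43 VAR  (c) S = 75.43 VA  (d) PF = 0 (lagging)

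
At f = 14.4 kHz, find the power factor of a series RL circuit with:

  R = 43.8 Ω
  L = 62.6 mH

Step 1 — Angular frequency: ω = 2π·f = 2π·1.44e+04 = 9.048e+04 rad/s.
Step 2 — Component impedances:
  R: Z = R = 43.8 Ω
  L: Z = jωL = j·9.048e+04·0.0626 = 0 + j5664 Ω
Step 3 — Series combination: Z_total = R + L = 43.8 + j5664 Ω = 5664∠89.6° Ω.
Step 4 — Power factor: PF = cos(φ) = Re(Z)/|Z| = 43.8/5664 = 0.007733.
Step 5 — Type: Im(Z) = 5664 ⇒ lagging (phase φ = 89.6°).

PF = 0.007733 (lagging, φ = 89.6°)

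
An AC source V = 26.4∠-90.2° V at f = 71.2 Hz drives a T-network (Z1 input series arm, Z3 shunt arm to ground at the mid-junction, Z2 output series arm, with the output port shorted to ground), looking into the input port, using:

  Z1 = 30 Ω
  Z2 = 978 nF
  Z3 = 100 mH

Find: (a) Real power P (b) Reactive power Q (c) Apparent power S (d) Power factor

Step 1 — Angular frequency: ω = 2π·f = 2π·71.2 = 447.4 rad/s.
Step 2 — Component impedances:
  Z1: Z = R = 30 Ω
  Z2: Z = 1/(jωC) = -j/(ω·C) = 0 - j2286 Ω
  Z3: Z = jωL = j·447.4·0.1 = 0 + j44.74 Ω
Step 3 — With the output port shorted to ground, the output series arm Z2 runs from the junction to ground; the shunt arm Z3 also runs from the junction to ground. They appear in parallel: Z3 || Z2 = 0 + j45.63 Ω.
Step 4 — Series with input arm Z1: Z_in = Z1 + (Z3 || Z2) = 30 + j45.63 Ω = 54.61∠56.7° Ω.
Step 5 — Source phasor: V = 26.4∠-90.2° V = -0.09215 - j26.4 V.
Step 6 — Current: I = V / Z = -0.4049 - j0.2642 A = 0.4834∠-146.9° A.
Step 7 — Complex power: S = V·I* = 7.012 + j10.66 VA.
Step 8 — Real power: P = Re(S) = 7.012 W.
Step 9 — Reactive power: Q = Im(S) = 10.66 VAR.
Step 10 — Apparent power: |S| = 12.76 VA.
Step 11 — Power factor: PF = P/|S| = 0.5494 (lagging).

(a) P = 7.012 W  (b) Q = 10.66 VAR  (c) S = 12.76 VA  (d) PF = 0.5494 (lagging)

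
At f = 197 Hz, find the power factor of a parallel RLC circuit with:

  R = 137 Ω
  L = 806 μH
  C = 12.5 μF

Step 1 — Angular frequency: ω = 2π·f = 2π·197 = 1238 rad/s.
Step 2 — Component impedances:
  R: Z = R = 137 Ω
  L: Z = jωL = j·1238·0.000806 = 0 + j0.9977 Ω
  C: Z = 1/(jωC) = -j/(ω·C) = 0 - j64.63 Ω
Step 3 — Parallel combination: 1/Z_total = 1/R + 1/L + 1/C; Z_total = 0.007494 + j1.013 Ω = 1.013∠89.6° Ω.
Step 4 — Power factor: PF = cos(φ) = Re(Z)/|Z| = 0.0074943/1.0133 = 0.007396.
Step 5 — Type: Im(Z) = 1.013 ⇒ lagging (phase φ = 89.6°).

PF = 0.007396 (lagging, φ = 89.6°)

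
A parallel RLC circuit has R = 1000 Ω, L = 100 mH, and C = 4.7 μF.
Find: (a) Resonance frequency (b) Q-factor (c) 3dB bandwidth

Step 1 — Resonance: ω₀ = 1/√(LC) = 1/√(0.1·4.7e-06) = 1459 rad/s.
Step 2 — f₀ = ω₀/(2π) = 232.2 Hz.
Step 3 — Parallel Q: Q = R/(ω₀L) = 1000/(1459·0.1) = 6.856.
Step 4 — Bandwidth: Δω = ω₀/Q = 212.8 rad/s; BW = Δω/(2π) = 33.86 Hz.

(a) f₀ = 232.2 Hz  (b) Q = 6.856  (c) BW = 33.86 Hz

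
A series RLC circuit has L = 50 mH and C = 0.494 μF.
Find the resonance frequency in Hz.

Step 1 — Resonance condition Im(Z)=0 gives ω₀ = 1/√(LC).
Step 2 — ω₀ = 1/√(0.05·4.94e-07) = 6363 rad/s.
Step 3 — f₀ = ω₀/(2π) = 1013 Hz.

f₀ = 1013 Hz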